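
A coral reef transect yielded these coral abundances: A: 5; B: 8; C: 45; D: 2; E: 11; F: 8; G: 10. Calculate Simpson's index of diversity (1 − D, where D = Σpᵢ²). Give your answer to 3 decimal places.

Total N = 5+8+45+2+11+8+10 = 89, so the proportions are 0.05618, 0.08989, 0.50562, 0.02247, 0.1236, 0.08989, 0.11236 (working shown to 5 dp, full precision carried).
D = 0.05618² + 0.08989² + 0.50562² + 0.02247² + 0.1236² + 0.08989² + 0.11236² = 0.00316 + 0.00808 + 0.25565 + 0.00050 + 0.01528 + 0.00808 + 0.01262 = 0.30337.
So 1 − D = 0.69663, i.e. 0.697 to 3 decimal places.

0.697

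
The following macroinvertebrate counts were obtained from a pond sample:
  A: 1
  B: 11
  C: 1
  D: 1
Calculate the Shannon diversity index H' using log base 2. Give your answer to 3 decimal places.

1.089

Total N = 1+11+1+1 = 14, so the proportions are 0.07143, 0.78571, 0.07143, 0.07143 (working shown to 5 dp, full precision carried).
Each pᵢ log₂ pᵢ term: 0.07143×(-3.80735)=-0.27195, 0.78571×(-0.34792)=-0.27337, 0.07143×(-3.80735)=-0.27195, 0.07143×(-3.80735)=-0.27195.
Sum = -1.08923, so H' = 1.089.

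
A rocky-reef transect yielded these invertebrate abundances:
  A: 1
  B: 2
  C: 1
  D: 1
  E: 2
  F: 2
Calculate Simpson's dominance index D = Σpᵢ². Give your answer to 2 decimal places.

Total N = 1+2+1+1+2+2 = 9, so the proportions are 0.1111, 0.2222, 0.1111, 0.1111, 0.2222, 0.2222 (working shown to 4 dp, full precision carried).
D = 0.1111² + 0.2222² + 0.1111² + 0.1111² + 0.2222² + 0.2222² = 0.0123 + 0.0494 + 0.0123 + 0.0123 + 0.0494 + 0.0494 = 0.1852.
To 2 decimal places, D = 0.19.

0.19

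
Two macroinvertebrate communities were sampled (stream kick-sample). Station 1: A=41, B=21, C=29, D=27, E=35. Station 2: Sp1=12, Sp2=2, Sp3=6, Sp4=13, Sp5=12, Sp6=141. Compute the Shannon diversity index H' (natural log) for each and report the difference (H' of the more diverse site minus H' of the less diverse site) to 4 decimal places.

0.6751

Station 1: N=153, proportions 0.26797386, 0.1372549, 0.18954248, 0.17647059, 0.22875817, giving H' = 1.58424326 (working shown to 8 dp, full precision carried).
Station 2: N=186, proportions 0.06451613, 0.01075269, 0.03225806, 0.06989247, 0.06451613, 0.75806452, giving H' = 0.90911174.
Difference = |1.58424326 − 0.90911174| = 0.67513152, i.e. 0.6751 to 4 decimal places.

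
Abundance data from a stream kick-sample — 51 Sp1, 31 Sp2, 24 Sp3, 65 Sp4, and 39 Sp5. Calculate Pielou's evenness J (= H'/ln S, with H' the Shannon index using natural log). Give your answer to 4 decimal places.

0.9629

Total N = 51+31+24+65+39 = 210, so the proportions are 0.242857, 0.147619, 0.114286, 0.309524, 0.185714 (working shown to 6 dp, full precision carried).
H' = −Σ pᵢ ln pᵢ = −((-0.343711) + (-0.282413) + (-0.247892) + (-0.362985) + (-0.312659)) = 1.549660.
With S = 5 species, ln S = 1.609438, so J = 1.549660/1.609438 = 0.962858, i.e. 0.9629 to 4 decimal places.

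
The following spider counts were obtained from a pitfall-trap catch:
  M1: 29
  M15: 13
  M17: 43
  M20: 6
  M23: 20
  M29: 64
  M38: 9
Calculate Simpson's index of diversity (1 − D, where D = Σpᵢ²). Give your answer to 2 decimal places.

0.78

Total N = 29+13+43+6+20+64+9 = 184, so the proportions are 0.1576, 0.0707, 0.2337, 0.0326, 0.1087, 0.3478, 0.0489 (working shown to 4 dp, full precision carried).
D = 0.1576² + 0.0707² + 0.2337² + 0.0326² + 0.1087² + 0.3478² + 0.0489² = 0.0248 + 0.0050 + 0.0546 + 0.0011 + 0.0118 + 0.1210 + 0.0024 = 0.2207.
So 1 − D = 0.7793, i.e. 0.78 to 2 decimal places.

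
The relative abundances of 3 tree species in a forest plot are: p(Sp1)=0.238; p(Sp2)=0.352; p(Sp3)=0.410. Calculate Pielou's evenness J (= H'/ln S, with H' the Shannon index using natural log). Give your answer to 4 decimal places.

0.9783

H' = −Σ pᵢ ln pᵢ = −((-0.341645) + (-0.367532) + (-0.365555)) = 1.074732 (working shown to 6 dp, full precision carried).
With S = 3 species, ln S = 1.098612, so J = 1.074732/1.098612 = 0.978263, i.e. 0.9783 to 4 decimal places.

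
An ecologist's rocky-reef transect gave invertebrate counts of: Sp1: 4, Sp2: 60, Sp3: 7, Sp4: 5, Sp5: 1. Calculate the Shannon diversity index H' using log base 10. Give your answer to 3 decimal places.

Total N = 4+60+7+5+1 = 77, so the proportions are 0.05195, 0.77922, 0.09091, 0.06494, 0.01299 (working shown to 5 dp, full precision carried).
Each pᵢ log₁₀ pᵢ term: 0.05195×(-1.28443)=-0.06672, 0.77922×(-0.10834)=-0.08442, 0.09091×(-1.04139)=-0.09467, 0.06494×(-1.18752)=-0.07711, 0.01299×(-1.88649)=-0.02450.
Sum = -0.34743, so H' = 0.347.

0.347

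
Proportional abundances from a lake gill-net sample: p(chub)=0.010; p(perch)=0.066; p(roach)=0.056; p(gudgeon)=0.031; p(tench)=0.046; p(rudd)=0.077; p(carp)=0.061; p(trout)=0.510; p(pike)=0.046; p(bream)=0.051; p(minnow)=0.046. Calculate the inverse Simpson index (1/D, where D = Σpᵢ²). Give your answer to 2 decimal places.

D = 0.01² + 0.066² + 0.056² + 0.031² + 0.046² + 0.077² + 0.061² + 0.51² + 0.046² + 0.051² + 0.046² = 0.000100 + 0.004356 + 0.003136 + 0.000961 + 0.002116 + 0.005929 + 0.003721 + 0.260100 + 0.002116 + 0.002601 + 0.002116 = 0.287252 (working shown to 6 dp, full precision carried).
So 1/D = 3.4813, i.e. 3.48 to 2 decimal places.

3.48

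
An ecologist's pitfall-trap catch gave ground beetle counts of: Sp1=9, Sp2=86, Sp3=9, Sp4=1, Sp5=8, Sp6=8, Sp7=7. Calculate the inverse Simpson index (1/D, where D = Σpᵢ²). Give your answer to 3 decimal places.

2.118

Total N = 9+86+9+1+8+8+7 = 128, so the proportions are 0.070312, 0.671875, 0.070312, 0.007812, 0.0625, 0.0625, 0.054688 (working shown to 6 dp, full precision carried).
D = 0.070312² + 0.671875² + 0.070312² + 0.007812² + 0.0625² + 0.0625² + 0.054688² = 0.004944 + 0.451416 + 0.004944 + 0.000061 + 0.003906 + 0.003906 + 0.002991 = 0.472168.
So 1/D = 2.11789, i.e. 2.118 to 3 decimal places.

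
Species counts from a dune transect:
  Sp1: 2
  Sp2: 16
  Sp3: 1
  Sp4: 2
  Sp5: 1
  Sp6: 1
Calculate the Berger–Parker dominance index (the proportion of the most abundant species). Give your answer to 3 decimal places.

0.696

Total N = 2+16+1+2+1+1 = 23, so the proportions are 0.08696, 0.69565, 0.04348, 0.08696, 0.04348, 0.04348 (working shown to 5 dp, full precision carried).
The largest proportion is 0.69565, i.e. d = 0.696 to 3 decimal places.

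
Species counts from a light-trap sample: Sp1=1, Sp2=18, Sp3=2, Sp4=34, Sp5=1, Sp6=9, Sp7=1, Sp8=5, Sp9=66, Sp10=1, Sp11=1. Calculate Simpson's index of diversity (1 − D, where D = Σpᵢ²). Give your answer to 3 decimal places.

0.692

Total N = 1+18+2+34+1+9+1+5+66+1+1 = 139, so the proportions are 0.00719, 0.1295, 0.01439, 0.2446, 0.00719, 0.06475, 0.00719, 0.03597, 0.47482, 0.00719, 0.00719 (working shown to 5 dp, full precision carried).
D = 0.00719² + 0.1295² + 0.01439² + 0.2446² + 0.00719² + 0.06475² + 0.00719² + 0.03597² + 0.47482² + 0.00719² + 0.00719² = 0.00005 + 0.01677 + 0.00021 + 0.05983 + 0.00005 + 0.00419 + 0.00005 + 0.00129 + 0.22545 + 0.00005 + 0.00005 = 0.30801.
So 1 − D = 0.69199, i.e. 0.692 to 3 decimal places.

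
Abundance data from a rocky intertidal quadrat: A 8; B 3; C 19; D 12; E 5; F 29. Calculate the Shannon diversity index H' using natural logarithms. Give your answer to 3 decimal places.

1.549

Total N = 8+3+19+12+5+29 = 76, so the proportions are 0.10526, 0.03947, 0.25, 0.15789, 0.06579, 0.38158 (working shown to 5 dp, full precision carried).
Each pᵢ ln pᵢ term: 0.10526×(-2.25129)=-0.23698, 0.03947×(-3.23212)=-0.12758, 0.25×(-1.38629)=-0.34657, 0.15789×(-1.84583)=-0.29145, 0.06579×(-2.72130)=-0.17903, 0.38158×(-0.96344)=-0.36763.
Sum = -1.54924, so H' = 1.549.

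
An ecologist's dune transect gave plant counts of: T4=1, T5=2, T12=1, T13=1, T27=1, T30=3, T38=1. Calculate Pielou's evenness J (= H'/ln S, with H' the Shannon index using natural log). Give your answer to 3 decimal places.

0.943

Total N = 1+2+1+1+1+3+1 = 10, so the proportions are 0.1, 0.2, 0.1, 0.1, 0.1, 0.3, 0.1 (working shown to 5 dp, full precision carried).
H' = −Σ pᵢ ln pᵢ = −((-0.23026) + (-0.32189) + (-0.23026) + (-0.23026) + (-0.23026) + (-0.36119) + (-0.23026)) = 1.83437.
With S = 7 species, ln S = 1.94591, so J = 1.83437/1.94591 = 0.94268, i.e. 0.943 to 3 decimal places.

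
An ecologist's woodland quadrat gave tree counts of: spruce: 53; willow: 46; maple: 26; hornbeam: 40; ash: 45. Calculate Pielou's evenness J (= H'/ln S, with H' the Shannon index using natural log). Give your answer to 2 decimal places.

0.98

Total N = 53+46+26+40+45 = 210, so the proportions are 0.2524, 0.219, 0.1238, 0.1905, 0.2143 (working shown to 4 dp, full precision carried).
H' = −Σ pᵢ ln pᵢ = −((-0.3475) + (-0.3326) + (-0.2586) + (-0.3159) + (-0.3301)) = 1.5847.
With S = 5 species, ln S = 1.6094, so J = 1.5847/1.6094 = 0.9846, i.e. 0.98 to 2 decimal places.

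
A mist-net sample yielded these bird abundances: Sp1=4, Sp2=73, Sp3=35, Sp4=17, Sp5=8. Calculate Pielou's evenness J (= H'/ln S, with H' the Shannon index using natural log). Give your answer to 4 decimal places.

Total N = 4+73+35+17+8 = 137, so the proportions are 0.029197, 0.532847, 0.255474, 0.124088, 0.058394 (working shown to 6 dp, full precision carried).
H' = −Σ pᵢ ln pᵢ = −((-0.103173) + (-0.335438) + (-0.348629) + (-0.258942) + (-0.165871)) = 1.212053.
With S = 5 species, ln S = 1.609438, so J = 1.212053/1.609438 = 0.753091, i.e. 0.7531 to 4 decimal places.

0.7531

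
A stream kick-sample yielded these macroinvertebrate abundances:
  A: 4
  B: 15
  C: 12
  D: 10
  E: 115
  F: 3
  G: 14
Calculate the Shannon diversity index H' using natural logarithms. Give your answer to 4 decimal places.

Total N = 4+15+12+10+115+3+14 = 173, so the proportions are 0.023121, 0.086705, 0.069364, 0.057803, 0.66474, 0.017341, 0.080925 (working shown to 6 dp, full precision carried).
Each pᵢ ln pᵢ term: 0.023121×(-3.766997)=-0.087098, 0.086705×(-2.445241)=-0.212015, 0.069364×(-2.668385)=-0.185090, 0.057803×(-2.850707)=-0.164781, 0.66474×(-0.408359)=-0.271453, 0.017341×(-4.054679)=-0.070312, 0.080925×(-2.514234)=-0.203464.
Sum = -1.194214, so H' = 1.1942.

1.1942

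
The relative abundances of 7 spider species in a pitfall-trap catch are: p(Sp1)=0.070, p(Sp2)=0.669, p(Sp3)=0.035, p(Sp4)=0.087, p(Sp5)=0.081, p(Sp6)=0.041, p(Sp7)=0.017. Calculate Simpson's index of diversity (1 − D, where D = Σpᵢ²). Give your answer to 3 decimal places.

D = 0.07² + 0.669² + 0.035² + 0.087² + 0.081² + 0.041² + 0.017² = 0.00490 + 0.44756 + 0.00123 + 0.00757 + 0.00656 + 0.00168 + 0.00029 = 0.46979 (working shown to 5 dp, full precision carried).
So 1 − D = 0.53021, i.e. 0.530 to 3 decimal places.

0.530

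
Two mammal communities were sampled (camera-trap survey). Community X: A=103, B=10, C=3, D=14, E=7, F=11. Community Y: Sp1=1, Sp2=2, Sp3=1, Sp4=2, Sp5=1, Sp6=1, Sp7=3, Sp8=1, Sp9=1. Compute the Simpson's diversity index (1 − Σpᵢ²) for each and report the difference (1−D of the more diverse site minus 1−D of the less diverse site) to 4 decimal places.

Community X: N=148, proportions 0.6959459, 0.0675676, 0.0202703, 0.0945946, 0.0472973, 0.0743243, giving 1−D = 0.4939737 (working shown to 7 dp, full precision carried).
Community Y: N=13, proportions 0.0769231, 0.1538462, 0.0769231, 0.1538462, 0.0769231, 0.0769231, 0.2307692, 0.0769231, 0.0769231, giving 1−D = 0.8639053.
Difference = |0.4939737 − 0.8639053| = 0.3699316, i.e. 0.3699 to 4 decimal places.

0.3699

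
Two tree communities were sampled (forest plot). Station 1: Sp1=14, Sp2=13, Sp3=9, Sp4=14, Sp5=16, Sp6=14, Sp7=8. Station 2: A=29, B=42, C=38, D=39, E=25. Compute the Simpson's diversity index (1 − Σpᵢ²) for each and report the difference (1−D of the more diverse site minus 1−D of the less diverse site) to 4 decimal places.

0.0575

Station 1: N=88, proportions 0.159091, 0.147727, 0.102273, 0.159091, 0.181818, 0.159091, 0.090909, giving 1−D = 0.850465 (working shown to 6 dp, full precision carried).
Station 2: N=173, proportions 0.16763, 0.242775, 0.219653, 0.225434, 0.144509, giving 1−D = 0.793010.
Difference = |0.850465 − 0.793010| = 0.057455, i.e. 0.0575 to 4 decimal places.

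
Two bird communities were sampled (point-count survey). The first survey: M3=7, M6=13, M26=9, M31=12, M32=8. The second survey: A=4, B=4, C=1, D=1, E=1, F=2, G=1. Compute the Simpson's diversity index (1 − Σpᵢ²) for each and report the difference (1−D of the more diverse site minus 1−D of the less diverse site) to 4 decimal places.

The first survey: N=49, proportions 0.142857, 0.265306, 0.183673, 0.244898, 0.163265, giving 1−D = 0.788838 (working shown to 6 dp, full precision carried).
The second survey: N=14, proportions 0.285714, 0.285714, 0.071429, 0.071429, 0.071429, 0.142857, 0.071429, giving 1−D = 0.795918.
Difference = |0.788838 − 0.795918| = 0.007080, i.e. 0.0071 to 4 decimal places.

0.0071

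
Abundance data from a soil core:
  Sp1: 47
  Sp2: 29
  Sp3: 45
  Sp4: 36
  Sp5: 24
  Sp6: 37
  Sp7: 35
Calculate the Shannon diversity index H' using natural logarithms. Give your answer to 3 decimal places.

Total N = 47+29+45+36+24+37+35 = 253, so the proportions are 0.18577, 0.11462, 0.17787, 0.14229, 0.09486, 0.14625, 0.13834 (working shown to 5 dp, full precision carried).
Each pᵢ ln pᵢ term: 0.18577×(-1.68324)=-0.31270, 0.11462×(-2.16609)=-0.24829, 0.17787×(-1.72673)=-0.30713, 0.14229×(-1.94987)=-0.27745, 0.09486×(-2.35534)=-0.22343, 0.14625×(-1.92247)=-0.28115, 0.13834×(-1.97804)=-0.27364.
Sum = -1.92379, so H' = 1.924.

1.924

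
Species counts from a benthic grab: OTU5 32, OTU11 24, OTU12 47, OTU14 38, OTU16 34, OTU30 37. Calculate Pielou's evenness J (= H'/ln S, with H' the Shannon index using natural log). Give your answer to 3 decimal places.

0.989

Total N = 32+24+47+38+34+37 = 212, so the proportions are 0.15094, 0.11321, 0.2217, 0.17925, 0.16038, 0.17453 (working shown to 5 dp, full precision carried).
H' = −Σ pᵢ ln pᵢ = −((-0.28541) + (-0.24663) + (-0.33397) + (-0.30812) + (-0.29353) + (-0.30467)) = 1.77233.
With S = 6 species, ln S = 1.79176, so J = 1.77233/1.79176 = 0.98916, i.e. 0.989 to 3 decimal places.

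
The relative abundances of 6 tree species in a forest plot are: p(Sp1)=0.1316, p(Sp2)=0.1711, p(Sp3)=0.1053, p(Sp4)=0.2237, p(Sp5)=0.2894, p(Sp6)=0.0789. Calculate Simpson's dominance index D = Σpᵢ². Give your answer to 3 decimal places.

D = 0.1316² + 0.1711² + 0.1053² + 0.2237² + 0.2894² + 0.0789² = 0.01732 + 0.02928 + 0.01109 + 0.05004 + 0.08375 + 0.00623 = 0.19770 (working shown to 5 dp, full precision carried).
To 3 decimal places, D = 0.198.

0.198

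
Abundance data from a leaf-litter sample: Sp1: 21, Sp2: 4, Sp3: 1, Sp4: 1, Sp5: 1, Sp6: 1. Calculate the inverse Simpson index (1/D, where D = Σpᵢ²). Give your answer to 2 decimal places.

1.82

Total N = 21+4+1+1+1+1 = 29, so the proportions are 0.72414, 0.13793, 0.03448, 0.03448, 0.03448, 0.03448 (working shown to 5 dp, full precision carried).
D = 0.72414² + 0.13793² + 0.03448² + 0.03448² + 0.03448² + 0.03448² = 0.52438 + 0.01902 + 0.00119 + 0.00119 + 0.00119 + 0.00119 = 0.54816.
So 1/D = 1.8243, i.e. 1.82 to 2 decimal places.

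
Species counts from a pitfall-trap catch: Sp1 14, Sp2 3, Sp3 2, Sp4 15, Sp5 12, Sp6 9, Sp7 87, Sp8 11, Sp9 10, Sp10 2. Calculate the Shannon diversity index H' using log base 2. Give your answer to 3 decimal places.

2.372

Total N = 14+3+2+15+12+9+87+11+10+2 = 165, so the proportions are 0.08485, 0.01818, 0.01212, 0.09091, 0.07273, 0.05455, 0.52727, 0.06667, 0.06061, 0.01212 (working shown to 5 dp, full precision carried).
Each pᵢ log₂ pᵢ term: 0.08485×(-3.55897)=-0.30197, 0.01818×(-5.78136)=-0.10512, 0.01212×(-6.36632)=-0.07717, 0.09091×(-3.45943)=-0.31449, 0.07273×(-3.78136)=-0.27501, 0.05455×(-4.19640)=-0.22889, 0.52727×(-0.92338)=-0.48687, 0.06667×(-3.90689)=-0.26046, 0.06061×(-4.04439)=-0.24511, 0.01212×(-6.36632)=-0.07717.
Sum = -2.37227, so H' = 2.372.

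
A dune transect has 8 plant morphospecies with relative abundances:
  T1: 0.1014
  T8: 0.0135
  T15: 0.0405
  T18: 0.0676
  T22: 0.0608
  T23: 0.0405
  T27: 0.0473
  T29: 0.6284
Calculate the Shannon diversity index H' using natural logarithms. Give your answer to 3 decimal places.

1.339

Each pᵢ ln pᵢ term (working shown to 5 dp, full precision carried): 0.1014×(-2.28868)=-0.23207, 0.0135×(-4.30507)=-0.05812, 0.0405×(-3.20645)=-0.12986, 0.0676×(-2.69415)=-0.18212, 0.0608×(-2.80017)=-0.17025, 0.0405×(-3.20645)=-0.12986, 0.0473×(-3.05124)=-0.14432, 0.6284×(-0.46458)=-0.29194.
Sum = -1.33855, so H' = 1.339.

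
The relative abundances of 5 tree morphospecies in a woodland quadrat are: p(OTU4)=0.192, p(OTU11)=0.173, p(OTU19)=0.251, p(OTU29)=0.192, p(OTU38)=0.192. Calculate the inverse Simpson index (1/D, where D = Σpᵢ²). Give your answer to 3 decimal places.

4.913

D = 0.192² + 0.173² + 0.251² + 0.192² + 0.192² = 0.0368640 + 0.0299290 + 0.0630010 + 0.0368640 + 0.0368640 = 0.2035220 (working shown to 7 dp, full precision carried).
So 1/D = 4.91347, i.e. 4.913 to 3 decimal places.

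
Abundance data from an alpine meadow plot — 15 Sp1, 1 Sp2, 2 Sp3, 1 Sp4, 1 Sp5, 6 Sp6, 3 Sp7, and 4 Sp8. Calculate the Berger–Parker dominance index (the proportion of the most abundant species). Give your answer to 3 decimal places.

Total N = 15+1+2+1+1+6+3+4 = 33, so the proportions are 0.45455, 0.0303, 0.06061, 0.0303, 0.0303, 0.18182, 0.09091, 0.12121 (working shown to 5 dp, full precision carried).
The largest proportion is 0.45455, i.e. d = 0.455 to 3 decimal places.

0.455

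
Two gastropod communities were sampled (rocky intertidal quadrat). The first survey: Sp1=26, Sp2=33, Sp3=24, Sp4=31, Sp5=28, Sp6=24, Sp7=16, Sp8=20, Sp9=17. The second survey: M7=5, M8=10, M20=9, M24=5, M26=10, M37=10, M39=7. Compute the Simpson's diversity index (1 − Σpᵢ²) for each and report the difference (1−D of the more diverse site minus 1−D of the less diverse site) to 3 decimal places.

0.036

The first survey: N=219, proportions 0.11872, 0.15068, 0.10959, 0.14155, 0.12785, 0.10959, 0.07306, 0.09132, 0.07763, giving 1−D = 0.88309 (working shown to 5 dp, full precision carried).
The second survey: N=56, proportions 0.08929, 0.17857, 0.16071, 0.08929, 0.17857, 0.17857, 0.125, giving 1−D = 0.84694.
Difference = |0.88309 − 0.84694| = 0.03615, i.e. 0.036 to 3 decimal places.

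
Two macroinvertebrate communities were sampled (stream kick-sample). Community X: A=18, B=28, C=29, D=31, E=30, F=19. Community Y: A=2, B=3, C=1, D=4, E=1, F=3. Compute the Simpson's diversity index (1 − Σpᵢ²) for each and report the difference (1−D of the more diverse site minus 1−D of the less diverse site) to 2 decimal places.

Community X: N=155, proportions 0.1161, 0.1806, 0.1871, 0.2, 0.1935, 0.1226, giving 1−D = 0.8264 (working shown to 4 dp, full precision carried).
Community Y: N=14, proportions 0.1429, 0.2143, 0.0714, 0.2857, 0.0714, 0.2143, giving 1−D = 0.7959.
Difference = |0.8264 − 0.7959| = 0.0305, i.e. 0.03 to 2 decimal places.

0.03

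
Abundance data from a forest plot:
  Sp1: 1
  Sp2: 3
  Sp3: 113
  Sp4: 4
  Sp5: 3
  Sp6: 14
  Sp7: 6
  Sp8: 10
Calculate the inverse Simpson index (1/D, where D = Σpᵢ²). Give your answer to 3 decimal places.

1.805

Total N = 1+3+113+4+3+14+6+10 = 154, so the proportions are 0.006494, 0.019481, 0.733766, 0.025974, 0.019481, 0.090909, 0.038961, 0.064935 (working shown to 6 dp, full precision carried).
D = 0.006494² + 0.019481² + 0.733766² + 0.025974² + 0.019481² + 0.090909² + 0.038961² + 0.064935² = 0.000042 + 0.000379 + 0.538413 + 0.000675 + 0.000379 + 0.008264 + 0.001518 + 0.004217 = 0.553888.
So 1/D = 1.80542, i.e. 1.805 to 3 decimal places.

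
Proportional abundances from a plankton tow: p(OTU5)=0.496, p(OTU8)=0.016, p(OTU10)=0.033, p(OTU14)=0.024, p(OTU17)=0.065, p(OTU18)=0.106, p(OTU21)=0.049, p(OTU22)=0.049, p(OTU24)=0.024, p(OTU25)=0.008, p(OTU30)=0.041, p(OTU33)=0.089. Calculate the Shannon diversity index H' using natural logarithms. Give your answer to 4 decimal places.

1.8016

Each pᵢ ln pᵢ term (working shown to 6 dp, full precision carried): 0.496×(-0.701179)=-0.347785, 0.016×(-4.135167)=-0.066163, 0.033×(-3.411248)=-0.112571, 0.024×(-3.729701)=-0.089513, 0.065×(-2.733368)=-0.177669, 0.106×(-2.244316)=-0.237898, 0.049×(-3.015935)=-0.147781, 0.049×(-3.015935)=-0.147781, 0.024×(-3.729701)=-0.089513, 0.008×(-4.828314)=-0.038627, 0.041×(-3.194183)=-0.130962, 0.089×(-2.419119)=-0.215302.
Sum = -1.801562, so H' = 1.8016.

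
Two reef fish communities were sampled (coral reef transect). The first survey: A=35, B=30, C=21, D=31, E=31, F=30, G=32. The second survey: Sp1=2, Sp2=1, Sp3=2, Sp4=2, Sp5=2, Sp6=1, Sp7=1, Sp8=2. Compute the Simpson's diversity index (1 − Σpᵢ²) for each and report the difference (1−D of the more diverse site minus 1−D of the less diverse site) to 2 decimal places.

0.01

The first survey: N=210, proportions 0.1667, 0.1429, 0.1, 0.1476, 0.1476, 0.1429, 0.1524, giving 1−D = 0.8546 (working shown to 4 dp, full precision carried).
The second survey: N=13, proportions 0.1538, 0.0769, 0.1538, 0.1538, 0.1538, 0.0769, 0.0769, 0.1538, giving 1−D = 0.8639.
Difference = |0.8546 − 0.8639| = 0.0093, i.e. 0.01 to 2 decimal places.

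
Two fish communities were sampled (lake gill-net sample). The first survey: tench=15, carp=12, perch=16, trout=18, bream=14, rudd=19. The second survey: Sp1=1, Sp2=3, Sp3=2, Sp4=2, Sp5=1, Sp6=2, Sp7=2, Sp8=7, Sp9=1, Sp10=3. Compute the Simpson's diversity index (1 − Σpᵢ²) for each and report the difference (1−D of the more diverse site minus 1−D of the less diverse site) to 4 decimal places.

0.0211

The first survey: N=94, proportions 0.159574468, 0.127659574, 0.170212766, 0.191489362, 0.14893617, 0.20212766, giving 1−D = 0.829560887 (working shown to 9 dp, full precision carried).
The second survey: N=24, proportions 0.041666667, 0.125, 0.083333333, 0.083333333, 0.041666667, 0.083333333, 0.083333333, 0.291666667, 0.041666667, 0.125, giving 1−D = 0.850694444.
Difference = |0.829560887 − 0.850694444| = 0.021133557, i.e. 0.0211 to 4 decimal places.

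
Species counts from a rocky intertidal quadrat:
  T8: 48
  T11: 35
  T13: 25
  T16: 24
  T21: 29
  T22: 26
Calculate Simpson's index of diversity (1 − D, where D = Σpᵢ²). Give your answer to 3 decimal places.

Total N = 48+35+25+24+29+26 = 187, so the proportions are 0.25668, 0.18717, 0.13369, 0.12834, 0.15508, 0.13904 (working shown to 5 dp, full precision carried).
D = 0.25668² + 0.18717² + 0.13369² + 0.12834² + 0.15508² + 0.13904² = 0.06589 + 0.03503 + 0.01787 + 0.01647 + 0.02405 + 0.01933 = 0.17864.
So 1 − D = 0.82136, i.e. 0.821 to 3 decimal places.

0.821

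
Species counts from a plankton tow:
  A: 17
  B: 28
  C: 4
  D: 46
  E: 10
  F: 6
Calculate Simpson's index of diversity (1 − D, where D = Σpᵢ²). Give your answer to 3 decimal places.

0.729

Total N = 17+28+4+46+10+6 = 111, so the proportions are 0.15315, 0.25225, 0.03604, 0.41441, 0.09009, 0.05405 (working shown to 5 dp, full precision carried).
D = 0.15315² + 0.25225² + 0.03604² + 0.41441² + 0.09009² + 0.05405² = 0.02346 + 0.06363 + 0.00130 + 0.17174 + 0.00812 + 0.00292 = 0.27116.
So 1 − D = 0.72884, i.e. 0.729 to 3 decimal places.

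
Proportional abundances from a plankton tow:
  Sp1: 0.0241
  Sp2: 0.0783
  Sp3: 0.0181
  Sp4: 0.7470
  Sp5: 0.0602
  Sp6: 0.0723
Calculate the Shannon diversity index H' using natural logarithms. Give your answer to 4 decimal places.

Each pᵢ ln pᵢ term (working shown to 6 dp, full precision carried): 0.0241×(-3.725543)=-0.089786, 0.0783×(-2.547208)=-0.199446, 0.0181×(-4.011843)=-0.072614, 0.747×(-0.291690)=-0.217893, 0.0602×(-2.810083)=-0.169167, 0.0723×(-2.626931)=-0.189927.
Sum = -0.938833, so H' = 0.9388.

0.9388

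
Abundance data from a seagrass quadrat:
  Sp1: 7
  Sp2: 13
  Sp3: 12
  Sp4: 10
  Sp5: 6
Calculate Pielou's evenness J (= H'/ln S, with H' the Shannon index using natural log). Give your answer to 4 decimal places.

0.9742

Total N = 7+13+12+10+6 = 48, so the proportions are 0.145833, 0.270833, 0.25, 0.208333, 0.125 (working shown to 6 dp, full precision carried).
H' = −Σ pᵢ ln pᵢ = −((-0.280772) + (-0.353776) + (-0.346574) + (-0.326795) + (-0.259930)) = 1.567847.
With S = 5 species, ln S = 1.609438, so J = 1.567847/1.609438 = 0.974158, i.e. 0.9742 to 4 decimal places.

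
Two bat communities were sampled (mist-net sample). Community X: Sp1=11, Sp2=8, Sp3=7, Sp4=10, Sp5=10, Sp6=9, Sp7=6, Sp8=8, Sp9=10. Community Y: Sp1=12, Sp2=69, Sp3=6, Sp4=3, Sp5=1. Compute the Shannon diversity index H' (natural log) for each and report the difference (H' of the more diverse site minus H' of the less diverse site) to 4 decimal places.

1.3628

Community X: N=79, proportions 0.139241, 0.101266, 0.088608, 0.126582, 0.126582, 0.113924, 0.075949, 0.101266, 0.126582, giving H' = 2.181189 (working shown to 6 dp, full precision carried).
Community Y: N=91, proportions 0.131868, 0.758242, 0.065934, 0.032967, 0.010989, giving H' = 0.818347.
Difference = |2.181189 − 0.818347| = 1.362842, i.e. 1.3628 to 4 decimal places.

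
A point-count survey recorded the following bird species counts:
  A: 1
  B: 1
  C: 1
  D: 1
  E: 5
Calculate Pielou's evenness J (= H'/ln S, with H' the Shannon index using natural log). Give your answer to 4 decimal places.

Total N = 1+1+1+1+5 = 9, so the proportions are 0.111111, 0.111111, 0.111111, 0.111111, 0.555556 (working shown to 6 dp, full precision carried).
H' = −Σ pᵢ ln pᵢ = −((-0.244136) + (-0.244136) + (-0.244136) + (-0.244136) + (-0.326548)) = 1.303092.
With S = 5 species, ln S = 1.609438, so J = 1.303092/1.609438 = 0.809657, i.e. 0.8097 to 4 decimal places.

0.8097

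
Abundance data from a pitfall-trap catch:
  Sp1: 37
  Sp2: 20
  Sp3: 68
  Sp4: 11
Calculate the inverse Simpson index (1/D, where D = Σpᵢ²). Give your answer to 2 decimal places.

Total N = 37+20+68+11 = 136, so the proportions are 0.27206, 0.14706, 0.5, 0.08088 (working shown to 5 dp, full precision carried).
D = 0.27206² + 0.14706² + 0.5² + 0.08088² = 0.07402 + 0.02163 + 0.25000 + 0.00654 = 0.35218.
So 1/D = 2.8394, i.e. 2.84 to 2 decimal places.

2.84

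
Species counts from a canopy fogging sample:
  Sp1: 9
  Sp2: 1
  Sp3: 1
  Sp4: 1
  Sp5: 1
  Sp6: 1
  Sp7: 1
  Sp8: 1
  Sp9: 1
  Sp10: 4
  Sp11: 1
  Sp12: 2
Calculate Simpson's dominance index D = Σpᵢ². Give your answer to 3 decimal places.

Total N = 9+1+1+1+1+1+1+1+1+4+1+2 = 24, so the proportions are 0.375, 0.04167, 0.04167, 0.04167, 0.04167, 0.04167, 0.04167, 0.04167, 0.04167, 0.16667, 0.04167, 0.08333 (working shown to 5 dp, full precision carried).
D = 0.375² + 0.04167² + 0.04167² + 0.04167² + 0.04167² + 0.04167² + 0.04167² + 0.04167² + 0.04167² + 0.16667² + 0.04167² + 0.08333² = 0.14062 + 0.00174 + 0.00174 + 0.00174 + 0.00174 + 0.00174 + 0.00174 + 0.00174 + 0.00174 + 0.02778 + 0.00174 + 0.00694 = 0.19097.
To 3 decimal places, D = 0.191.

0.191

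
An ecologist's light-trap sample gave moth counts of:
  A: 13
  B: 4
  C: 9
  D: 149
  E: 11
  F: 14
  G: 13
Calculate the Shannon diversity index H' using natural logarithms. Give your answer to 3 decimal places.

1.132

Total N = 13+4+9+149+11+14+13 = 213, so the proportions are 0.06103, 0.01878, 0.04225, 0.69953, 0.05164, 0.06573, 0.06103 (working shown to 5 dp, full precision carried).
Each pᵢ ln pᵢ term: 0.06103×(-2.79634)=-0.17067, 0.01878×(-3.97500)=-0.07465, 0.04225×(-3.16407)=-0.13369, 0.69953×(-0.35735)=-0.24997, 0.05164×(-2.96340)=-0.15304, 0.06573×(-2.72223)=-0.17893, 0.06103×(-2.79634)=-0.17067.
Sum = -1.13162, so H' = 1.132.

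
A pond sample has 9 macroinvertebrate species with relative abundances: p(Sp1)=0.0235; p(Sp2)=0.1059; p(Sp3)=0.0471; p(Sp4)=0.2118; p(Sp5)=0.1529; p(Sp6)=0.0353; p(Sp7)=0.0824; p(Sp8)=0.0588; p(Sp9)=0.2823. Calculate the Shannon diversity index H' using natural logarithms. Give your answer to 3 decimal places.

1.933

Each pᵢ ln pᵢ term (working shown to 5 dp, full precision carried): 0.0235×(-3.75075)=-0.08814, 0.1059×(-2.24526)=-0.23777, 0.0471×(-3.05548)=-0.14391, 0.2118×(-1.55211)=-0.32874, 0.1529×(-1.87797)=-0.28714, 0.0353×(-3.34387)=-0.11804, 0.0824×(-2.49617)=-0.20568, 0.0588×(-2.83361)=-0.16662, 0.2823×(-1.26478)=-0.35705.
Sum = -1.93310, so H' = 1.933.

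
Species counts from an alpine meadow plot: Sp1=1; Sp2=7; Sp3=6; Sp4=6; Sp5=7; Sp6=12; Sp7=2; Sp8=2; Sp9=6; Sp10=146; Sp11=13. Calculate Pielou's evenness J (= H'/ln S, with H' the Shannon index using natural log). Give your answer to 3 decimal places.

Total N = 1+7+6+6+7+12+2+2+6+146+13 = 208, so the proportions are 0.00481, 0.03365, 0.02885, 0.02885, 0.03365, 0.05769, 0.00962, 0.00962, 0.02885, 0.70192, 0.0625 (working shown to 5 dp, full precision carried).
H' = −Σ pᵢ ln pᵢ = −((-0.02566) + (-0.11414) + (-0.10228) + (-0.10228) + (-0.11414) + (-0.16457) + (-0.04466) + (-0.04466) + (-0.10228) + (-0.24843) + (-0.17329)) = 1.23640.
With S = 11 species, ln S = 2.39790, so J = 1.23640/2.39790 = 0.51562, i.e. 0.516 to 3 decimal places.

0.516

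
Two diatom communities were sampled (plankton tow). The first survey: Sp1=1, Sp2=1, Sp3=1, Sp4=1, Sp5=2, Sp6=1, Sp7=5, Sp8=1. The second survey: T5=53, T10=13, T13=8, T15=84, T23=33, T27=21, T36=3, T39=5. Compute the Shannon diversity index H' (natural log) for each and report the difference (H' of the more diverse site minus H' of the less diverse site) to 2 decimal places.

The first survey: N=13, proportions 0.0769, 0.0769, 0.0769, 0.0769, 0.1538, 0.0769, 0.3846, 0.0769, giving H' = 1.8393 (working shown to 4 dp, full precision carried).
The second survey: N=220, proportions 0.2409, 0.0591, 0.0364, 0.3818, 0.15, 0.0955, 0.0136, 0.0227, giving H' = 1.6516.
Difference = |1.8393 − 1.6516| = 0.1877, i.e. 0.19 to 2 decimal places.

0.19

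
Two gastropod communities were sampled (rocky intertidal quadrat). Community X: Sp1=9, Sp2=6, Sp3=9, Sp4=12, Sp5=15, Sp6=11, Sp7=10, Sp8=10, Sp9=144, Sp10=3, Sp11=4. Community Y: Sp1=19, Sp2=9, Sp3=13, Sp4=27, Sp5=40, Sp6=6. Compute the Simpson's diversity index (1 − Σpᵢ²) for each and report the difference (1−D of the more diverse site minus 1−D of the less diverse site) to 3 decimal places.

0.170

Community X: N=233, proportions 0.03863, 0.02575, 0.03863, 0.0515, 0.06438, 0.04721, 0.04292, 0.04292, 0.61803, 0.01288, 0.01717, giving 1−D = 0.60123 (working shown to 5 dp, full precision carried).
Community Y: N=114, proportions 0.16667, 0.07895, 0.11404, 0.23684, 0.35088, 0.05263, giving 1−D = 0.77101.
Difference = |0.60123 − 0.77101| = 0.16978, i.e. 0.170 to 3 decimal places.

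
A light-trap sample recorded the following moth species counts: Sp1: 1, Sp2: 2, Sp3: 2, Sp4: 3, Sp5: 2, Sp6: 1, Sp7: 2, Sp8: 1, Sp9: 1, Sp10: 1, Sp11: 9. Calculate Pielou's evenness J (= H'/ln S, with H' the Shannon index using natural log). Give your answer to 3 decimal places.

0.865

Total N = 1+2+2+3+2+1+2+1+1+1+9 = 25, so the proportions are 0.04, 0.08, 0.08, 0.12, 0.08, 0.04, 0.08, 0.04, 0.04, 0.04, 0.36 (working shown to 5 dp, full precision carried).
H' = −Σ pᵢ ln pᵢ = −((-0.12876) + (-0.20206) + (-0.20206) + (-0.25443) + (-0.20206) + (-0.12876) + (-0.20206) + (-0.12876) + (-0.12876) + (-0.12876) + (-0.36779)) = 2.07423.
With S = 11 species, ln S = 2.39790, so J = 2.07423/2.39790 = 0.86502, i.e. 0.865 to 3 decimal places.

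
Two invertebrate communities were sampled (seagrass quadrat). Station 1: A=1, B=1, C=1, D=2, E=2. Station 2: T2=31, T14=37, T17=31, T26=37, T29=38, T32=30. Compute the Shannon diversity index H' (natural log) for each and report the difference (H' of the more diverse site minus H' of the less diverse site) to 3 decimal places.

Station 1: N=7, proportions 0.14286, 0.14286, 0.14286, 0.28571, 0.28571, giving H' = 1.54983 (working shown to 5 dp, full precision carried).
Station 2: N=204, proportions 0.15196, 0.18137, 0.15196, 0.18137, 0.18627, 0.14706, giving H' = 1.78685.
Difference = |1.54983 − 1.78685| = 0.23702, i.e. 0.237 to 3 decimal places.

0.237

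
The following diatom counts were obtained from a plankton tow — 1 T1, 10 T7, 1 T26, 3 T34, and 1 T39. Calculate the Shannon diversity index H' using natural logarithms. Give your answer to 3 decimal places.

Total N = 1+10+1+3+1 = 16, so the proportions are 0.0625, 0.625, 0.0625, 0.1875, 0.0625 (working shown to 5 dp, full precision carried).
Each pᵢ ln pᵢ term: 0.0625×(-2.77259)=-0.17329, 0.625×(-0.47000)=-0.29375, 0.0625×(-2.77259)=-0.17329, 0.1875×(-1.67398)=-0.31387, 0.0625×(-2.77259)=-0.17329.
Sum = -1.12748, so H' = 1.127.

1.127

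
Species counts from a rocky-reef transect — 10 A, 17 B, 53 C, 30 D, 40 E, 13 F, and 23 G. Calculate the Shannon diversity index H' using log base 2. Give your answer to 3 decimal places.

2.601

Total N = 10+17+53+30+40+13+23 = 186, so the proportions are 0.05376, 0.0914, 0.28495, 0.16129, 0.21505, 0.06989, 0.12366 (working shown to 5 dp, full precision carried).
Each pᵢ log₂ pᵢ term: 0.05376×(-4.21723)=-0.22673, 0.0914×(-3.45170)=-0.31548, 0.28495×(-1.81124)=-0.51611, 0.16129×(-2.63227)=-0.42456, 0.21505×(-2.21723)=-0.47682, 0.06989×(-3.83872)=-0.26830, 0.12366×(-3.01560)=-0.37290.
Sum = -2.60089, so H' = 2.601.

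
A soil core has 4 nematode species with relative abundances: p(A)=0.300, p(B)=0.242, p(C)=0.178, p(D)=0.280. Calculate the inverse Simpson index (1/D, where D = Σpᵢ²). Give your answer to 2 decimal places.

3.87

D = 0.3² + 0.242² + 0.178² + 0.28² = 0.090000 + 0.058564 + 0.031684 + 0.078400 = 0.258648 (working shown to 6 dp, full precision carried).
So 1/D = 3.8663, i.e. 3.87 to 2 decimal places.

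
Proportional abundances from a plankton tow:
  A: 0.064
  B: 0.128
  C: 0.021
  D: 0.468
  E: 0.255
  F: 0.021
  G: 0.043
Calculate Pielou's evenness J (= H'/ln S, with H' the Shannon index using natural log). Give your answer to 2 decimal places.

H' = −Σ pᵢ ln pᵢ = −((-0.1759) + (-0.2631) + (-0.0811) + (-0.3553) + (-0.3485) + (-0.0811) + (-0.1353)) = 1.4404 (working shown to 4 dp, full precision carried).
With S = 7 species, ln S = 1.9459, so J = 1.4404/1.9459 = 0.7402, i.e. 0.74 to 2 decimal places.

0.74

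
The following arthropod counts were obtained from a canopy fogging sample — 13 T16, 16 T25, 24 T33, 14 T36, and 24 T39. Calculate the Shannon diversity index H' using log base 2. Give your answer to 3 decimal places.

2.272

Total N = 13+16+24+14+24 = 91, so the proportions are 0.14286, 0.17582, 0.26374, 0.15385, 0.26374 (working shown to 5 dp, full precision carried).
Each pᵢ log₂ pᵢ term: 0.14286×(-2.80735)=-0.40105, 0.17582×(-2.50779)=-0.44093, 0.26374×(-1.92283)=-0.50712, 0.15385×(-2.70044)=-0.41545, 0.26374×(-1.92283)=-0.50712.
Sum = -2.27168, so H' = 2.272.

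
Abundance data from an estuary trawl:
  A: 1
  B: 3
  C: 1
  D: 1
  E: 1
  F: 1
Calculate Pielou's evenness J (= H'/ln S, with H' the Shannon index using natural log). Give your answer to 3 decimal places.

0.931

Total N = 1+3+1+1+1+1 = 8, so the proportions are 0.125, 0.375, 0.125, 0.125, 0.125, 0.125 (working shown to 5 dp, full precision carried).
H' = −Σ pᵢ ln pᵢ = −((-0.25993) + (-0.36781) + (-0.25993) + (-0.25993) + (-0.25993) + (-0.25993)) = 1.66746.
With S = 6 species, ln S = 1.79176, so J = 1.66746/1.79176 = 0.93063, i.e. 0.931 to 3 decimal places.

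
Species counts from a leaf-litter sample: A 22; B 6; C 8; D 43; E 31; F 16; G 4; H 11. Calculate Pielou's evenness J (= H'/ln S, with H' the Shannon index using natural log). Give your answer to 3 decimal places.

0.880

Total N = 22+6+8+43+31+16+4+11 = 141, so the proportions are 0.15603, 0.04255, 0.05674, 0.30496, 0.21986, 0.11348, 0.02837, 0.07801 (working shown to 5 dp, full precision carried).
H' = −Σ pᵢ ln pᵢ = −((-0.28986) + (-0.13434) + (-0.16280) + (-0.36216) + (-0.33304) + (-0.24694) + (-0.10106) + (-0.19900)) = 1.82920.
With S = 8 species, ln S = 2.07944, so J = 1.82920/2.07944 = 0.87966, i.e. 0.880 to 3 decimal places.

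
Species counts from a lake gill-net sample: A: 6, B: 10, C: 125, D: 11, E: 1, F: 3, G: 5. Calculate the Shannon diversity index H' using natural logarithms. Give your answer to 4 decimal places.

Total N = 6+10+125+11+1+3+5 = 161, so the proportions are 0.037267, 0.062112, 0.776398, 0.068323, 0.006211, 0.018634, 0.031056 (working shown to 6 dp, full precision carried).
Each pᵢ ln pᵢ term: 0.037267×(-3.289645)=-0.122595, 0.062112×(-2.778819)=-0.172597, 0.776398×(-0.253091)=-0.196499, 0.068323×(-2.683509)=-0.183345, 0.006211×(-5.081404)=-0.031562, 0.018634×(-3.982792)=-0.074214, 0.031056×(-3.471966)=-0.107825.
Sum = -0.888637, so H' = 0.8886.

0.8886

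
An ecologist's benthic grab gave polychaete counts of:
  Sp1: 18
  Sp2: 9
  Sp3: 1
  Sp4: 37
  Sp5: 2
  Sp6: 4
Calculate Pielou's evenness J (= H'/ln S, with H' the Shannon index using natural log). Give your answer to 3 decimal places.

0.710

Total N = 18+9+1+37+2+4 = 71, so the proportions are 0.25352, 0.12676, 0.01408, 0.52113, 0.02817, 0.05634 (working shown to 5 dp, full precision carried).
H' = −Σ pᵢ ln pᵢ = −((-0.34791) + (-0.26182) + (-0.06004) + (-0.33965) + (-0.10055) + (-0.16205)) = 1.27202.
With S = 6 species, ln S = 1.79176, so J = 1.27202/1.79176 = 0.70993, i.e. 0.710 to 3 decimal places.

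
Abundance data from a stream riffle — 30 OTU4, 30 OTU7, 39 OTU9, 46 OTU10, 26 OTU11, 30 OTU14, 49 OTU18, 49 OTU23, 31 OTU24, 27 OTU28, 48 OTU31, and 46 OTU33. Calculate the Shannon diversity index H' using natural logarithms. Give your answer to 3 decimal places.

2.456

Total N = 30+30+39+46+26+30+49+49+31+27+48+46 = 451, so the proportions are 0.06652, 0.06652, 0.08647, 0.102, 0.05765, 0.06652, 0.10865, 0.10865, 0.06874, 0.05987, 0.10643, 0.102 (working shown to 5 dp, full precision carried).
Each pᵢ ln pᵢ term: 0.06652×(-2.71027)=-0.18028, 0.06652×(-2.71027)=-0.18028, 0.08647×(-2.44791)=-0.21168, 0.102×(-2.28283)=-0.23284, 0.05765×(-2.85337)=-0.16450, 0.06652×(-2.71027)=-0.18028, 0.10865×(-2.21965)=-0.24116, 0.10865×(-2.21965)=-0.24116, 0.06874×(-2.67748)=-0.18404, 0.05987×(-2.81563)=-0.16856, 0.10643×(-2.24027)=-0.23843, 0.102×(-2.28283)=-0.23284.
Sum = -2.45606, so H' = 2.456.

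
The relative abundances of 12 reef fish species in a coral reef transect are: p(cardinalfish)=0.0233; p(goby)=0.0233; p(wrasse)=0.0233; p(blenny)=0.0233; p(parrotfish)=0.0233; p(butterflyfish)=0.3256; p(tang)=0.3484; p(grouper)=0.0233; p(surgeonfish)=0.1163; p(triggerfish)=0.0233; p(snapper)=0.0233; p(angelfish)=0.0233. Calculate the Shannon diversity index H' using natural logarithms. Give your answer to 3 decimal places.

1.771

Each pᵢ ln pᵢ term (working shown to 5 dp, full precision carried): 0.0233×(-3.75930)=-0.08759, 0.0233×(-3.75930)=-0.08759, 0.0233×(-3.75930)=-0.08759, 0.0233×(-3.75930)=-0.08759, 0.0233×(-3.75930)=-0.08759, 0.3256×(-1.12209)=-0.36535, 0.3484×(-1.05440)=-0.36735, 0.0233×(-3.75930)=-0.08759, 0.1163×(-2.15158)=-0.25023, 0.0233×(-3.75930)=-0.08759, 0.0233×(-3.75930)=-0.08759, 0.0233×(-3.75930)=-0.08759.
Sum = -1.77126, so H' = 1.771.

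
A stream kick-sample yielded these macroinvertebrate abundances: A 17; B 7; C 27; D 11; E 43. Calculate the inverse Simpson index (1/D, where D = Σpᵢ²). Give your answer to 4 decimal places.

3.6302

Total N = 17+7+27+11+43 = 105, so the proportions are 0.16190476, 0.06666667, 0.25714286, 0.1047619, 0.40952381 (working shown to 8 dp, full precision carried).
D = 0.16190476² + 0.06666667² + 0.25714286² + 0.1047619² + 0.40952381² = 0.02621315 + 0.00444444 + 0.06612245 + 0.01097506 + 0.16770975 = 0.27546485.
So 1/D = 3.630227, i.e. 3.6302 to 4 decimal places.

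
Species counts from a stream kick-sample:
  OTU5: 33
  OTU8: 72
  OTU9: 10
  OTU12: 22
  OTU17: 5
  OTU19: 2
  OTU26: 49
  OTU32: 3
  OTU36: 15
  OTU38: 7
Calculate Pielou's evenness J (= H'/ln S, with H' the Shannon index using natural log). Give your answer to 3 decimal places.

Total N = 33+72+10+22+5+2+49+3+15+7 = 218, so the proportions are 0.15138, 0.33028, 0.04587, 0.10092, 0.02294, 0.00917, 0.22477, 0.01376, 0.06881, 0.03211 (working shown to 5 dp, full precision carried).
H' = −Σ pᵢ ln pᵢ = −((-0.28580) + (-0.36589) + (-0.14137) + (-0.23145) + (-0.08658) + (-0.04304) + (-0.33551) + (-0.05898) + (-0.18416) + (-0.11041)) = 1.84319.
With S = 10 species, ln S = 2.30259, so J = 1.84319/2.30259 = 0.80049, i.e. 0.800 to 3 decimal places.

0.800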